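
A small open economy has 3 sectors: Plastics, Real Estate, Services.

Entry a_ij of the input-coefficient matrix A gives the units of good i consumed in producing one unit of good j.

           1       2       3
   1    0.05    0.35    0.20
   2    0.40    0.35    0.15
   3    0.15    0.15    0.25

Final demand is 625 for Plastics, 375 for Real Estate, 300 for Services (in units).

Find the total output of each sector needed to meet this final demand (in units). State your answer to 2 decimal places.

I − A =
  [   0.95    -0.35    -0.20]
  [  -0.40     0.65    -0.15]
  [  -0.15    -0.15     0.75]
Cofactors of I−A, C_ij = (−1)^(i+j)·(minor ij) (rows/columns in the sector order above):
  C_11 = (0.65)(0.75) − (-0.15)(-0.15) = 0.4650
  C_12 = −[(-0.40)(0.75) − (-0.15)(-0.15)] = 0.3225
  C_13 = (-0.40)(-0.15) − (0.65)(-0.15) = 0.1575
  C_21 = −[(-0.35)(0.75) − (-0.20)(-0.15)] = 0.2925
  C_22 = (0.95)(0.75) − (-0.20)(-0.15) = 0.6825
  C_23 = −[(0.95)(-0.15) − (-0.35)(-0.15)] = 0.1950
  C_31 = (-0.35)(-0.15) − (-0.20)(0.65) = 0.1825
  C_32 = −[(0.95)(-0.15) − (-0.20)(-0.40)] = 0.2225
  C_33 = (0.95)(0.65) − (-0.35)(-0.40) = 0.4775
det(I−A) = Σ_j (I−A)_1j·C_1j = (0.95)(0.4650) + (-0.35)(0.3225) + (-0.20)(0.1575) = 0.297375
adj(I−A) = Cᵀ =
  [ 0.4650   0.2925   0.1825]
  [ 0.3225   0.6825   0.2225]
  [ 0.1575   0.1950   0.4775]
(I − A)⁻¹ = adj(I−A) / det(I−A) ≈
  [   1.5637     0.9836     0.6137]
  [   1.0845     2.2951     0.7482]
  [   0.5296     0.6557     1.6057]
x = (I − A)⁻¹ d = adj(I−A)·d / det(I−A), with det(I−A) = 0.297375:
  x_1 = (0.4650·625 + 0.2925·375 + 0.1825·300) / 0.297375 = 455.0625 / 0.297375 ≈ 1530.26
  x_2 = (0.3225·625 + 0.6825·375 + 0.2225·300) / 0.297375 = 524.25 / 0.297375 ≈ 1762.93
  x_3 = (0.1575·625 + 0.1950·375 + 0.4775·300) / 0.297375 = 314.8125 / 0.297375 ≈ 1058.64

x_1 = 1530.26, x_2 = 1762.93, x_3 = 1058.64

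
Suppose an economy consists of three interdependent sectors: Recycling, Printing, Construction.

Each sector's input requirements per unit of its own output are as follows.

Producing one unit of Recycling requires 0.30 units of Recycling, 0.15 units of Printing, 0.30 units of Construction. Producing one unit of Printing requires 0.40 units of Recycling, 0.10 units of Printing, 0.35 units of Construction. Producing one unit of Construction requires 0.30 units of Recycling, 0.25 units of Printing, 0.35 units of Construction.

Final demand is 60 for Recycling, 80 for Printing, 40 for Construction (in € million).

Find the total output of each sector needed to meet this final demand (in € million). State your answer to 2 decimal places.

I − A =
  [   0.70    -0.40    -0.30]
  [  -0.15     0.90    -0.25]
  [  -0.30    -0.35     0.65]
Cofactors of I−A, C_ij = (−1)^(i+j)·(minor ij) (rows/columns in the sector order above):
  C_11 = (0.90)(0.65) − (-0.25)(-0.35) = 0.4975
  C_12 = −[(-0.15)(0.65) − (-0.25)(-0.30)] = 0.1725
  C_13 = (-0.15)(-0.35) − (0.90)(-0.30) = 0.3225
  C_21 = −[(-0.40)(0.65) − (-0.30)(-0.35)] = 0.3650
  C_22 = (0.70)(0.65) − (-0.30)(-0.30) = 0.3650
  C_23 = −[(0.70)(-0.35) − (-0.40)(-0.30)] = 0.3650
  C_31 = (-0.40)(-0.25) − (-0.30)(0.90) = 0.3700
  C_32 = −[(0.70)(-0.25) − (-0.30)(-0.15)] = 0.2200
  C_33 = (0.70)(0.90) − (-0.40)(-0.15) = 0.5700
det(I−A) = Σ_j (I−A)_1j·C_1j = (0.70)(0.4975) + (-0.40)(0.1725) + (-0.30)(0.3225) = 0.1825
adj(I−A) = Cᵀ =
  [ 0.4975   0.3650   0.3700]
  [ 0.1725   0.3650   0.2200]
  [ 0.3225   0.3650   0.5700]
(I − A)⁻¹ = adj(I−A) / det(I−A) ≈
  [   2.7260     2.0000     2.0274]
  [   0.9452     2.0000     1.2055]
  [   1.7671     2.0000     3.1233]
x = (I − A)⁻¹ d = adj(I−A)·d / det(I−A), with det(I−A) = 0.1825:
  x_R = (0.4975·60 + 0.3650·80 + 0.3700·40) / 0.1825 = 73.85 / 0.1825 ≈ 404.66
  x_P = (0.1725·60 + 0.3650·80 + 0.2200·40) / 0.1825 = 48.35 / 0.1825 ≈ 264.93
  x_C = (0.3225·60 + 0.3650·80 + 0.5700·40) / 0.1825 = 71.35 / 0.1825 ≈ 390.96

x_R = 404.66, x_P = 264.93, x_C = 390.96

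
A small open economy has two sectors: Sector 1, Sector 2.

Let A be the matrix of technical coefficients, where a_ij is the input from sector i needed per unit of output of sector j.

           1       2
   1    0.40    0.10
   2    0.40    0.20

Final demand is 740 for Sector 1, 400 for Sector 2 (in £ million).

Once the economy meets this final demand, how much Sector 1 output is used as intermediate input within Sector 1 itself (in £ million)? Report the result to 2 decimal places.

I − A =
  [   0.60    -0.10]
  [  -0.40     0.80]
det(I−A) = (0.60)(0.80) − (-0.10)(-0.40) = 0.4400
adj(I−A) = [[0.80, 0.10], [0.40, 0.60]]
(I − A)⁻¹ = adj(I−A) / det(I−A) ≈
  [   1.8182     0.2273]
  [   0.9091     1.3636]
First solve x = (I − A)⁻¹ d = adj(I−A)·d / det(I−A); in particular x_1 = (0.80·740 + 0.10·400) / 0.4400 = 632.00 / 0.4400 ≈ 1436.3636.
Intermediate flow from 1 to 1: z_11 = a_11 · x_1 = 0.40 × 632.00 / 0.4400 = 252.80 / 0.4400 ≈ 574.55.

z_11 = 574.55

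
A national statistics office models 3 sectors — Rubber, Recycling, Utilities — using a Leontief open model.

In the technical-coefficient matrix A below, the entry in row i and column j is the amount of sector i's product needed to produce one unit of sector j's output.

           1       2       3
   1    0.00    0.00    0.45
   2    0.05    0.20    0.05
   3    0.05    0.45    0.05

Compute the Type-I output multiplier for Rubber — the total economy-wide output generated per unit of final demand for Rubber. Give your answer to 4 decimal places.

I − A =
  [   1.00     0.00    -0.45]
  [  -0.05     0.80    -0.05]
  [  -0.05    -0.45     0.95]
Cofactors of I−A, C_ij = (−1)^(i+j)·(minor ij) (rows/columns in the sector order above):
  C_11 = (0.80)(0.95) − (-0.05)(-0.45) = 0.7375
  C_12 = −[(-0.05)(0.95) − (-0.05)(-0.05)] = 0.0500
  C_13 = (-0.05)(-0.45) − (0.80)(-0.05) = 0.0625
  C_21 = −[(0.00)(0.95) − (-0.45)(-0.45)] = 0.2025
  C_22 = (1.00)(0.95) − (-0.45)(-0.05) = 0.9275
  C_23 = −[(1.00)(-0.45) − (0.00)(-0.05)] = 0.4500
  C_31 = (0.00)(-0.05) − (-0.45)(0.80) = 0.3600
  C_32 = −[(1.00)(-0.05) − (-0.45)(-0.05)] = 0.0725
  C_33 = (1.00)(0.80) − (0.00)(-0.05) = 0.8000
det(I−A) = Σ_j (I−A)_1j·C_1j = (1.00)(0.7375) + (0.00)(0.0500) + (-0.45)(0.0625) = 0.709375
adj(I−A) = Cᵀ =
  [ 0.7375   0.2025   0.3600]
  [ 0.0500   0.9275   0.0725]
  [ 0.0625   0.4500   0.8000]
(I − A)⁻¹ = adj(I−A) / det(I−A) ≈
  [   1.03965     0.28546     0.50749]
  [   0.07048     1.30749     0.10220]
  [   0.08811     0.63436     1.12775]
The output multiplier for sector j is the column-j sum of the Leontief inverse (I − A)⁻¹ = adj(I−A) / det(I−A).
Column 1 of adj(I−A): (0.7375, 0.0500, 0.0625); det(I−A) = 0.709375.
m_1 = (0.7375 + 0.0500 + 0.0625) / 0.709375 = 0.85 / 0.709375 ≈ 1.1982.

m_1 = 1.1982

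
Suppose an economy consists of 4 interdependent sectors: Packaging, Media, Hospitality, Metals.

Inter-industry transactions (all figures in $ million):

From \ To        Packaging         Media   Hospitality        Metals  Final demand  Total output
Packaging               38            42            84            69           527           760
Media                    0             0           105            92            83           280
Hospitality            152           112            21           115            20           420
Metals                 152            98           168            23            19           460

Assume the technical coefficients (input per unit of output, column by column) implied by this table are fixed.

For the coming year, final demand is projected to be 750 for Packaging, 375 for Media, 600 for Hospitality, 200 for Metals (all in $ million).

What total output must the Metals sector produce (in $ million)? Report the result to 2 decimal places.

x_4 = 1880.80

Technical coefficients a_ij = z_ij / X_j:
  a_11 = 38/760 = 0.05, a_21 = 0/760 = 0.00, a_31 = 152/760 = 0.20, a_41 = 152/760 = 0.20
  a_12 = 42/280 = 0.15, a_22 = 0/280 = 0.00, a_32 = 112/280 = 0.40, a_42 = 98/280 = 0.35
  a_13 = 84/420 = 0.20, a_23 = 105/420 = 0.25, a_33 = 21/420 = 0.05, a_43 = 168/420 = 0.40
  a_14 = 69/460 = 0.15, a_24 = 92/460 = 0.20, a_34 = 115/460 = 0.25, a_44 = 23/460 = 0.05
I − A =
  [   0.95    -0.15    -0.20    -0.15]
  [   0.00     1.00    -0.25    -0.20]
  [  -0.20    -0.40     0.95    -0.25]
  [  -0.20    -0.35    -0.40     0.95]
Compute the cofactors C_ij = (−1)^(i+j)·(3×3 minor ij) of I−A; the adjugate is their transpose:
adj(I−A) = Cᵀ =
  [ 0.587125   0.287750   0.296750   0.231375]
  [ 0.114000   0.673875   0.302125   0.239375]
  [ 0.242000   0.478625   0.800000   0.349500]
  [ 0.267500   0.510375   0.510625   0.760000]
det(I−A) = Σ_j (I−A)_1j·C_1j = (0.95)(0.587125) + (-0.15)(0.114000) + (-0.20)(0.242000) + (-0.15)(0.267500) = 0.45214375
(I − A)⁻¹ = adj(I−A) / det(I−A) ≈
  [   1.2985     0.6364     0.6563     0.5117]
  [   0.2521     1.4904     0.6682     0.5294]
  [   0.5352     1.0586     1.7693     0.7730]
  [   0.5916     1.1288     1.1293     1.6809]
x = (I − A)⁻¹ d = adj(I−A)·d / det(I−A), with det(I−A) = 0.45214375:
  x_1 = (0.587125·750 + 0.287750·375 + 0.296750·600 + 0.231375·200) / 0.45214375 = 772.575 / 0.45214375 ≈ 1708.69
  x_2 = (0.114000·750 + 0.673875·375 + 0.302125·600 + 0.239375·200) / 0.45214375 = 567.353125 / 0.45214375 ≈ 1254.81
  x_3 = (0.242000·750 + 0.478625·375 + 0.800000·600 + 0.349500·200) / 0.45214375 = 910.884375 / 0.45214375 ≈ 2014.59
  x_4 = (0.267500·750 + 0.510375·375 + 0.510625·600 + 0.760000·200) / 0.45214375 = 850.390625 / 0.45214375 ≈ 1880.80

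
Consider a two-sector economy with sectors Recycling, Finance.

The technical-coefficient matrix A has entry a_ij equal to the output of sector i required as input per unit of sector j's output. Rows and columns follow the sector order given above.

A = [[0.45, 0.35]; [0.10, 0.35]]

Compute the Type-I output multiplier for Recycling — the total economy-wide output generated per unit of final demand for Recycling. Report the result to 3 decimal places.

m_1 = 2.326

I − A =
  [   0.55    -0.35]
  [  -0.10     0.65]
det(I−A) = (0.55)(0.65) − (-0.35)(-0.10) = 0.3225
adj(I−A) = [[0.65, 0.35], [0.10, 0.55]]
(I − A)⁻¹ = adj(I−A) / det(I−A) ≈
  [   2.0155     1.0853]
  [   0.3101     1.7054]
The output multiplier for sector j is the column-j sum of the Leontief inverse (I − A)⁻¹ = adj(I−A) / det(I−A).
Column 1 of adj(I−A): (0.65, 0.10); det(I−A) = 0.3225.
m_1 = (0.65 + 0.10) / 0.3225 = 0.75 / 0.3225 ≈ 2.326.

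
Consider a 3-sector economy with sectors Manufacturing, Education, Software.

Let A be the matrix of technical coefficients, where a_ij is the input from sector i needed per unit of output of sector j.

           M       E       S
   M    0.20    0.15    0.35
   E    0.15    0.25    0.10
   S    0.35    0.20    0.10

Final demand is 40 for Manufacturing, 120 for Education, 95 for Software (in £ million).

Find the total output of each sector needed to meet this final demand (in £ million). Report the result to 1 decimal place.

x_M = 194.8, x_E = 229.9, x_S = 232.4

I − A =
  [   0.80    -0.15    -0.35]
  [  -0.15     0.75    -0.10]
  [  -0.35    -0.20     0.90]
Cofactors of I−A, C_ij = (−1)^(i+j)·(minor ij) (rows/columns in the sector order above):
  C_11 = (0.75)(0.90) − (-0.10)(-0.20) = 0.6550
  C_12 = −[(-0.15)(0.90) − (-0.10)(-0.35)] = 0.1700
  C_13 = (-0.15)(-0.20) − (0.75)(-0.35) = 0.2925
  C_21 = −[(-0.15)(0.90) − (-0.35)(-0.20)] = 0.2050
  C_22 = (0.80)(0.90) − (-0.35)(-0.35) = 0.5975
  C_23 = −[(0.80)(-0.20) − (-0.15)(-0.35)] = 0.2125
  C_31 = (-0.15)(-0.10) − (-0.35)(0.75) = 0.2775
  C_32 = −[(0.80)(-0.10) − (-0.35)(-0.15)] = 0.1325
  C_33 = (0.80)(0.75) − (-0.15)(-0.15) = 0.5775
det(I−A) = Σ_j (I−A)_1j·C_1j = (0.80)(0.6550) + (-0.15)(0.1700) + (-0.35)(0.2925) = 0.396125
adj(I−A) = Cᵀ =
  [ 0.6550   0.2050   0.2775]
  [ 0.1700   0.5975   0.1325]
  [ 0.2925   0.2125   0.5775]
(I − A)⁻¹ = adj(I−A) / det(I−A) ≈
  [   1.6535     0.5175     0.7005]
  [   0.4292     1.5084     0.3345]
  [   0.7384     0.5364     1.4579]
x = (I − A)⁻¹ d = adj(I−A)·d / det(I−A), with det(I−A) = 0.396125:
  x_M = (0.6550·40 + 0.2050·120 + 0.2775·95) / 0.396125 = 77.1625 / 0.396125 ≈ 194.8
  x_E = (0.1700·40 + 0.5975·120 + 0.1325·95) / 0.396125 = 91.0875 / 0.396125 ≈ 229.9
  x_S = (0.2925·40 + 0.2125·120 + 0.5775·95) / 0.396125 = 92.0625 / 0.396125 ≈ 232.4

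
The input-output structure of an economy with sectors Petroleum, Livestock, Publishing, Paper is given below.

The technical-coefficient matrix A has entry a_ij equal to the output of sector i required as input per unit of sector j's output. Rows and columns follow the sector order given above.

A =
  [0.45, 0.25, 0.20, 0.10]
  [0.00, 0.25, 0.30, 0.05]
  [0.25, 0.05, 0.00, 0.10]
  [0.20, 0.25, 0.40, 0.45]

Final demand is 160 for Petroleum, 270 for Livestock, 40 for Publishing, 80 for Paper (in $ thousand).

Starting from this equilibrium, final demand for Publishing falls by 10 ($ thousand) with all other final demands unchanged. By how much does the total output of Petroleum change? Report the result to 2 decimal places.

Δx_1 = -12.45

I − A =
  [   0.55    -0.25    -0.20    -0.10]
  [   0.00     0.75    -0.30    -0.05]
  [  -0.25    -0.05     1.00    -0.10]
  [  -0.20    -0.25    -0.40     0.55]
Compute the cofactors C_ij = (−1)^(i+j)·(3×3 minor ij) of I−A; the adjugate is their transpose:
adj(I−A) = Cᵀ =
  [ 0.35325   0.16500   0.16375   0.10900]
  [ 0.06225   0.21900   0.09775   0.04900]
  [ 0.11550   0.07350   0.20250   0.06450]
  [ 0.24075   0.21300   0.25125   0.34800]
det(I−A) = Σ_j (I−A)_1j·C_1j = (0.55)(0.35325) + (-0.25)(0.06225) + (-0.20)(0.11550) + (-0.10)(0.24075) = 0.13155
(I − A)⁻¹ = adj(I−A) / det(I−A) ≈
  [   2.6853     1.2543     1.2448     0.8286]
  [   0.4732     1.6648     0.7431     0.3725]
  [   0.8780     0.5587     1.5393     0.4903]
  [   1.8301     1.6192     1.9099     2.6454]
Δx = (I − A)⁻¹ Δd with Δd having -10 in the Publishing component and 0 elsewhere.
So Δx_1 = L_13 · (-10), where L_13 = adj(I−A)_13 / det(I−A) = 0.16375 / 0.13155.
Δx_1 = 0.16375 × (-10) / 0.13155 = -1.6375 / 0.13155 ≈ -12.45.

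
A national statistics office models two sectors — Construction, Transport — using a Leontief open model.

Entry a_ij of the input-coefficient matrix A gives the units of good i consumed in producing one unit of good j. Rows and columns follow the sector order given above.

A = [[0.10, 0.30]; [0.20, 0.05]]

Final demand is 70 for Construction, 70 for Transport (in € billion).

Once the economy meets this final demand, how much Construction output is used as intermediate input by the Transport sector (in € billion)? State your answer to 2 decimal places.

I − A =
  [   0.90    -0.30]
  [  -0.20     0.95]
det(I−A) = (0.90)(0.95) − (-0.30)(-0.20) = 0.7950
adj(I−A) = [[0.95, 0.30], [0.20, 0.90]]
(I − A)⁻¹ = adj(I−A) / det(I−A) ≈
  [   1.1950     0.3774]
  [   0.2516     1.1321]
First solve x = (I − A)⁻¹ d = adj(I−A)·d / det(I−A); in particular x_T = (0.20·70 + 0.90·70) / 0.7950 = 77.00 / 0.7950 ≈ 96.8553.
Intermediate flow from C to T: z_CT = a_CT · x_T = 0.30 × 77.00 / 0.7950 = 23.10 / 0.7950 ≈ 29.06.

z_CT = 29.06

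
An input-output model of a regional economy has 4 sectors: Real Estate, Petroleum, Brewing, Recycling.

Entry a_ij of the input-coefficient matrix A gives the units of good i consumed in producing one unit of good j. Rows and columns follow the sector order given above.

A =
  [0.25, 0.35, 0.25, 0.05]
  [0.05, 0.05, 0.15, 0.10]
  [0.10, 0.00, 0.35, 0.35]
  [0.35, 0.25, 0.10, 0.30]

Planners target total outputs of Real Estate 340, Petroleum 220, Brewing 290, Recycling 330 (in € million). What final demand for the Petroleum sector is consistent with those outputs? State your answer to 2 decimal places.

d_2 = 115.50

I − A =
  [   0.75    -0.35    -0.25    -0.05]
  [  -0.05     0.95    -0.15    -0.10]
  [  -0.10     0.00     0.65    -0.35]
  [  -0.35    -0.25    -0.10     0.70]
d = (I − A) x:
  d_1 = (+0.75)·340 + (-0.35)·220 + (-0.25)·290 + (-0.05)·330 = 89.00
  d_2 = (-0.05)·340 + (+0.95)·220 + (-0.15)·290 + (-0.10)·330 = 115.50
  d_3 = (-0.10)·340 + (+0.00)·220 + (+0.65)·290 + (-0.35)·330 = 39.00
  d_4 = (-0.35)·340 + (-0.25)·220 + (-0.10)·290 + (+0.70)·330 = 28.00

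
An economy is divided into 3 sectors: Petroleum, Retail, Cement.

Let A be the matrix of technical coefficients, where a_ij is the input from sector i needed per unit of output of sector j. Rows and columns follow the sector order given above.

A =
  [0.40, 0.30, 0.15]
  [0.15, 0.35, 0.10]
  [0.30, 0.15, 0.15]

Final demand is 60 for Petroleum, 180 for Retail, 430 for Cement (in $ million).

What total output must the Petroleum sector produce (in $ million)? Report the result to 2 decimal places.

x_1 = 564.76

I − A =
  [   0.60    -0.30    -0.15]
  [  -0.15     0.65    -0.10]
  [  -0.30    -0.15     0.85]
Cofactors of I−A, C_ij = (−1)^(i+j)·(minor ij) (rows/columns in the sector order above):
  C_11 = (0.65)(0.85) − (-0.10)(-0.15) = 0.5375
  C_12 = −[(-0.15)(0.85) − (-0.10)(-0.30)] = 0.1575
  C_13 = (-0.15)(-0.15) − (0.65)(-0.30) = 0.2175
  C_21 = −[(-0.30)(0.85) − (-0.15)(-0.15)] = 0.2775
  C_22 = (0.60)(0.85) − (-0.15)(-0.30) = 0.4650
  C_23 = −[(0.60)(-0.15) − (-0.30)(-0.30)] = 0.1800
  C_31 = (-0.30)(-0.10) − (-0.15)(0.65) = 0.1275
  C_32 = −[(0.60)(-0.10) − (-0.15)(-0.15)] = 0.0825
  C_33 = (0.60)(0.65) − (-0.30)(-0.15) = 0.3450
det(I−A) = Σ_j (I−A)_1j·C_1j = (0.60)(0.5375) + (-0.30)(0.1575) + (-0.15)(0.2175) = 0.242625
adj(I−A) = Cᵀ =
  [ 0.5375   0.2775   0.1275]
  [ 0.1575   0.4650   0.0825]
  [ 0.2175   0.1800   0.3450]
(I − A)⁻¹ = adj(I−A) / det(I−A) ≈
  [   2.2154     1.1437     0.5255]
  [   0.6491     1.9165     0.3400]
  [   0.8964     0.7419     1.4219]
x = (I − A)⁻¹ d = adj(I−A)·d / det(I−A), with det(I−A) = 0.242625:
  x_1 = (0.5375·60 + 0.2775·180 + 0.1275·430) / 0.242625 = 137.025 / 0.242625 ≈ 564.76
  x_2 = (0.1575·60 + 0.4650·180 + 0.0825·430) / 0.242625 = 128.625 / 0.242625 ≈ 530.14
  x_3 = (0.2175·60 + 0.1800·180 + 0.3450·430) / 0.242625 = 193.80 / 0.242625 ≈ 798.76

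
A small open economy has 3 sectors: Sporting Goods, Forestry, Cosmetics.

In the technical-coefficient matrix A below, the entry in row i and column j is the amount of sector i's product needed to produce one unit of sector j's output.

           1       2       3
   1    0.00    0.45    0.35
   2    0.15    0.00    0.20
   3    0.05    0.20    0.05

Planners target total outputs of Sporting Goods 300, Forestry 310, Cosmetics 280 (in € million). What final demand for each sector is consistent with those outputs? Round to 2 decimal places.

d_1 = 62.50, d_2 = 209.00, d_3 = 189.00

I − A =
  [   1.00    -0.45    -0.35]
  [  -0.15     1.00    -0.20]
  [  -0.05    -0.20     0.95]
d = (I − A) x:
  d_1 = (+1.00)·300 + (-0.45)·310 + (-0.35)·280 = 62.50
  d_2 = (-0.15)·300 + (+1.00)·310 + (-0.20)·280 = 209.00
  d_3 = (-0.05)·300 + (-0.20)·310 + (+0.95)·280 = 189.00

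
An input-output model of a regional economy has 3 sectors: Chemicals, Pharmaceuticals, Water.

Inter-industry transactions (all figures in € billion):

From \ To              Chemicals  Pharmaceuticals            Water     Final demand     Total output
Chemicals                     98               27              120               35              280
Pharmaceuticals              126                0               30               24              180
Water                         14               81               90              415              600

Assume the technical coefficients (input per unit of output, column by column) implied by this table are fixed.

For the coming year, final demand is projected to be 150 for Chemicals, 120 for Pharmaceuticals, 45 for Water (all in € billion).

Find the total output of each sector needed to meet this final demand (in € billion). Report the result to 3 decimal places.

Technical coefficients a_ij = z_ij / X_j:
  a_CC = 98/280 = 0.35, a_PC = 126/280 = 0.45, a_WC = 14/280 = 0.05
  a_CP = 27/180 = 0.15, a_PP = 0/180 = 0.00, a_WP = 81/180 = 0.45
  a_CW = 120/600 = 0.20, a_PW = 30/600 = 0.05, a_WW = 90/600 = 0.15
I − A =
  [   0.65    -0.15    -0.20]
  [  -0.45     1.00    -0.05]
  [  -0.05    -0.45     0.85]
Cofactors of I−A, C_ij = (−1)^(i+j)·(minor ij) (rows/columns in the sector order above):
  C_11 = (1.00)(0.85) − (-0.05)(-0.45) = 0.8275
  C_12 = −[(-0.45)(0.85) − (-0.05)(-0.05)] = 0.3850
  C_13 = (-0.45)(-0.45) − (1.00)(-0.05) = 0.2525
  C_21 = −[(-0.15)(0.85) − (-0.20)(-0.45)] = 0.2175
  C_22 = (0.65)(0.85) − (-0.20)(-0.05) = 0.5425
  C_23 = −[(0.65)(-0.45) − (-0.15)(-0.05)] = 0.3000
  C_31 = (-0.15)(-0.05) − (-0.20)(1.00) = 0.2075
  C_32 = −[(0.65)(-0.05) − (-0.20)(-0.45)] = 0.1225
  C_33 = (0.65)(1.00) − (-0.15)(-0.45) = 0.5825
det(I−A) = Σ_j (I−A)_1j·C_1j = (0.65)(0.8275) + (-0.15)(0.3850) + (-0.20)(0.2525) = 0.429625
adj(I−A) = Cᵀ =
  [ 0.8275   0.2175   0.2075]
  [ 0.3850   0.5425   0.1225]
  [ 0.2525   0.3000   0.5825]
(I − A)⁻¹ = adj(I−A) / det(I−A) ≈
  [   1.9261     0.5063     0.4830]
  [   0.8961     1.2627     0.2851]
  [   0.5877     0.6983     1.3558]
x = (I − A)⁻¹ d = adj(I−A)·d / det(I−A), with det(I−A) = 0.429625:
  x_C = (0.8275·150 + 0.2175·120 + 0.2075·45) / 0.429625 = 159.5625 / 0.429625 ≈ 371.399
  x_P = (0.3850·150 + 0.5425·120 + 0.1225·45) / 0.429625 = 128.3625 / 0.429625 ≈ 298.778
  x_W = (0.2525·150 + 0.3000·120 + 0.5825·45) / 0.429625 = 100.0875 / 0.429625 ≈ 232.965

x_C = 371.399, x_P = 298.778, x_W = 232.965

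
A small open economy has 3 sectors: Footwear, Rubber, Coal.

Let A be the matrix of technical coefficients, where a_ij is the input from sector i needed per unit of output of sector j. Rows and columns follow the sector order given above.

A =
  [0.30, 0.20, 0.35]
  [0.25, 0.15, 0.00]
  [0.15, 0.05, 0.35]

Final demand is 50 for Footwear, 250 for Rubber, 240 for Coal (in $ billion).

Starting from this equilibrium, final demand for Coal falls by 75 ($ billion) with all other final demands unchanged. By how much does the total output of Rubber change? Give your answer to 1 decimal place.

Δx_2 = -21.5

I − A =
  [   0.70    -0.20    -0.35]
  [  -0.25     0.85     0.00]
  [  -0.15    -0.05     0.65]
Cofactors of I−A, C_ij = (−1)^(i+j)·(minor ij) (rows/columns in the sector order above):
  C_11 = (0.85)(0.65) − (0.00)(-0.05) = 0.5525
  C_12 = −[(-0.25)(0.65) − (0.00)(-0.15)] = 0.1625
  C_13 = (-0.25)(-0.05) − (0.85)(-0.15) = 0.1400
  C_21 = −[(-0.20)(0.65) − (-0.35)(-0.05)] = 0.1475
  C_22 = (0.70)(0.65) − (-0.35)(-0.15) = 0.4025
  C_23 = −[(0.70)(-0.05) − (-0.20)(-0.15)] = 0.0650
  C_31 = (-0.20)(0.00) − (-0.35)(0.85) = 0.2975
  C_32 = −[(0.70)(0.00) − (-0.35)(-0.25)] = 0.0875
  C_33 = (0.70)(0.85) − (-0.20)(-0.25) = 0.5450
det(I−A) = Σ_j (I−A)_1j·C_1j = (0.70)(0.5525) + (-0.20)(0.1625) + (-0.35)(0.1400) = 0.30525
adj(I−A) = Cᵀ =
  [ 0.5525   0.1475   0.2975]
  [ 0.1625   0.4025   0.0875]
  [ 0.1400   0.0650   0.5450]
(I − A)⁻¹ = adj(I−A) / det(I−A) ≈
  [   1.8100     0.4832     0.9746]
  [   0.5324     1.3186     0.2867]
  [   0.4586     0.2129     1.7854]
Δx = (I − A)⁻¹ Δd with Δd having -75 in the Coal component and 0 elsewhere.
So Δx_2 = L_23 · (-75), where L_23 = adj(I−A)_23 / det(I−A) = 0.0875 / 0.30525.
Δx_2 = 0.0875 × (-75) / 0.30525 = -6.5625 / 0.30525 ≈ -21.5.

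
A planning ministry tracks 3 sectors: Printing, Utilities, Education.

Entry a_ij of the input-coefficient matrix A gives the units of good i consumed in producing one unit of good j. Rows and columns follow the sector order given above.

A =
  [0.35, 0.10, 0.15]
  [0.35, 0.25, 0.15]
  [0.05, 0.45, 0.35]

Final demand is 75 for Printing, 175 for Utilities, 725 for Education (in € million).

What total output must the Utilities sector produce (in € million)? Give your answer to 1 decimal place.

I − A =
  [   0.65    -0.10    -0.15]
  [  -0.35     0.75    -0.15]
  [  -0.05    -0.45     0.65]
Cofactors of I−A, C_ij = (−1)^(i+j)·(minor ij) (rows/columns in the sector order above):
  C_11 = (0.75)(0.65) − (-0.15)(-0.45) = 0.4200
  C_12 = −[(-0.35)(0.65) − (-0.15)(-0.05)] = 0.2350
  C_13 = (-0.35)(-0.45) − (0.75)(-0.05) = 0.1950
  C_21 = −[(-0.10)(0.65) − (-0.15)(-0.45)] = 0.1325
  C_22 = (0.65)(0.65) − (-0.15)(-0.05) = 0.4150
  C_23 = −[(0.65)(-0.45) − (-0.10)(-0.05)] = 0.2975
  C_31 = (-0.10)(-0.15) − (-0.15)(0.75) = 0.1275
  C_32 = −[(0.65)(-0.15) − (-0.15)(-0.35)] = 0.1500
  C_33 = (0.65)(0.75) − (-0.10)(-0.35) = 0.4525
det(I−A) = Σ_j (I−A)_1j·C_1j = (0.65)(0.4200) + (-0.10)(0.2350) + (-0.15)(0.1950) = 0.22025
adj(I−A) = Cᵀ =
  [ 0.4200   0.1325   0.1275]
  [ 0.2350   0.4150   0.1500]
  [ 0.1950   0.2975   0.4525]
(I − A)⁻¹ = adj(I−A) / det(I−A) ≈
  [   1.9069     0.6016     0.5789]
  [   1.0670     1.8842     0.6810]
  [   0.8854     1.3507     2.0545]
x = (I − A)⁻¹ d = adj(I−A)·d / det(I−A), with det(I−A) = 0.22025:
  x_P = (0.4200·75 + 0.1325·175 + 0.1275·725) / 0.22025 = 147.125 / 0.22025 ≈ 668.0
  x_U = (0.2350·75 + 0.4150·175 + 0.1500·725) / 0.22025 = 199.00 / 0.22025 ≈ 903.5
  x_E = (0.1950·75 + 0.2975·175 + 0.4525·725) / 0.22025 = 394.75 / 0.22025 ≈ 1792.3

x_U = 903.5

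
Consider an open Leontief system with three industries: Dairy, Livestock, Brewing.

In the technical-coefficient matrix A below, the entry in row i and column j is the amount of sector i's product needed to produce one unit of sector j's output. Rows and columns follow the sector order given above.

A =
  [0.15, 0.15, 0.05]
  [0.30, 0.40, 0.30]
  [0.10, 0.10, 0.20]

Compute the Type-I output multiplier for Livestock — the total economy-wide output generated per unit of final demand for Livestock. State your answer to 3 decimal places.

I − A =
  [   0.85    -0.15    -0.05]
  [  -0.30     0.60    -0.30]
  [  -0.10    -0.10     0.80]
Cofactors of I−A, C_ij = (−1)^(i+j)·(minor ij) (rows/columns in the sector order above):
  C_11 = (0.60)(0.80) − (-0.30)(-0.10) = 0.4500
  C_12 = −[(-0.30)(0.80) − (-0.30)(-0.10)] = 0.2700
  C_13 = (-0.30)(-0.10) − (0.60)(-0.10) = 0.0900
  C_21 = −[(-0.15)(0.80) − (-0.05)(-0.10)] = 0.1250
  C_22 = (0.85)(0.80) − (-0.05)(-0.10) = 0.6750
  C_23 = −[(0.85)(-0.10) − (-0.15)(-0.10)] = 0.1000
  C_31 = (-0.15)(-0.30) − (-0.05)(0.60) = 0.0750
  C_32 = −[(0.85)(-0.30) − (-0.05)(-0.30)] = 0.2700
  C_33 = (0.85)(0.60) − (-0.15)(-0.30) = 0.4650
det(I−A) = Σ_j (I−A)_1j·C_1j = (0.85)(0.4500) + (-0.15)(0.2700) + (-0.05)(0.0900) = 0.3375
adj(I−A) = Cᵀ =
  [ 0.4500   0.1250   0.0750]
  [ 0.2700   0.6750   0.2700]
  [ 0.0900   0.1000   0.4650]
(I − A)⁻¹ = adj(I−A) / det(I−A) ≈
  [   1.3333     0.3704     0.2222]
  [   0.8000     2.0000     0.8000]
  [   0.2667     0.2963     1.3778]
The output multiplier for sector j is the column-j sum of the Leontief inverse (I − A)⁻¹ = adj(I−A) / det(I−A).
Column 2 of adj(I−A): (0.1250, 0.6750, 0.1000); det(I−A) = 0.3375.
m_2 = (0.1250 + 0.6750 + 0.1000) / 0.3375 = 0.90 / 0.3375 ≈ 2.667.

m_2 = 2.667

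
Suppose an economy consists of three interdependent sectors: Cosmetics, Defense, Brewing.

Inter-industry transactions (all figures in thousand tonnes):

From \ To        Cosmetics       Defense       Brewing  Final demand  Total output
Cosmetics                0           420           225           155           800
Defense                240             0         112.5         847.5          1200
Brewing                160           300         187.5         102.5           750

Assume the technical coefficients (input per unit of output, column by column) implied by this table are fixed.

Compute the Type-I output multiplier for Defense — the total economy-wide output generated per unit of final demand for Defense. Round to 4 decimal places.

m_D = 2.4919

Technical coefficients a_ij = z_ij / X_j:
  a_CC = 0/800 = 0.00, a_DC = 240/800 = 0.30, a_BC = 160/800 = 0.20
  a_CD = 420/1200 = 0.35, a_DD = 0/1200 = 0.00, a_BD = 300/1200 = 0.25
  a_CB = 225/750 = 0.30, a_DB = 112.5/750 = 0.15, a_BB = 187.5/750 = 0.25
I − A =
  [   1.00    -0.35    -0.30]
  [  -0.30     1.00    -0.15]
  [  -0.20    -0.25     0.75]
Cofactors of I−A, C_ij = (−1)^(i+j)·(minor ij) (rows/columns in the sector order above):
  C_11 = (1.00)(0.75) − (-0.15)(-0.25) = 0.7125
  C_12 = −[(-0.30)(0.75) − (-0.15)(-0.20)] = 0.2550
  C_13 = (-0.30)(-0.25) − (1.00)(-0.20) = 0.2750
  C_21 = −[(-0.35)(0.75) − (-0.30)(-0.25)] = 0.3375
  C_22 = (1.00)(0.75) − (-0.30)(-0.20) = 0.6900
  C_23 = −[(1.00)(-0.25) − (-0.35)(-0.20)] = 0.3200
  C_31 = (-0.35)(-0.15) − (-0.30)(1.00) = 0.3525
  C_32 = −[(1.00)(-0.15) − (-0.30)(-0.30)] = 0.2400
  C_33 = (1.00)(1.00) − (-0.35)(-0.30) = 0.8950
det(I−A) = Σ_j (I−A)_1j·C_1j = (1.00)(0.7125) + (-0.35)(0.2550) + (-0.30)(0.2750) = 0.54075
adj(I−A) = Cᵀ =
  [ 0.7125   0.3375   0.3525]
  [ 0.2550   0.6900   0.2400]
  [ 0.2750   0.3200   0.8950]
(I − A)⁻¹ = adj(I−A) / det(I−A) ≈
  [   1.31761     0.62413     0.65187]
  [   0.47157     1.27601     0.44383]
  [   0.50855     0.59177     1.65511]
The output multiplier for sector j is the column-j sum of the Leontief inverse (I − A)⁻¹ = adj(I−A) / det(I−A).
Column D of adj(I−A): (0.3375, 0.6900, 0.3200); det(I−A) = 0.54075.
m_D = (0.3375 + 0.6900 + 0.3200) / 0.54075 = 1.3475 / 0.54075 ≈ 2.4919.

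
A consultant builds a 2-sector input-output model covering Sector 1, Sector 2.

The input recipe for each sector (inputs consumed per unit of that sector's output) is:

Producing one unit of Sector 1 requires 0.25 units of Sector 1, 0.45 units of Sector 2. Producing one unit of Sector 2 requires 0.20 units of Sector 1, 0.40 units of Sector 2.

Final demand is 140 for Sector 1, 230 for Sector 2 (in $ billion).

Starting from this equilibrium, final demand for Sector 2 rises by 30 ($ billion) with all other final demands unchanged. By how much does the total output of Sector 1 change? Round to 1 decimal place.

Δx_1 = 16.7

I − A =
  [   0.75    -0.20]
  [  -0.45     0.60]
det(I−A) = (0.75)(0.60) − (-0.20)(-0.45) = 0.3600
adj(I−A) = [[0.60, 0.20], [0.45, 0.75]]
(I − A)⁻¹ = adj(I−A) / det(I−A) ≈
  [   1.6667     0.5556]
  [   1.2500     2.0833]
Δx = (I − A)⁻¹ Δd with Δd having +30 in the Sector 2 component and 0 elsewhere.
So Δx_1 = L_12 · (+30), where L_12 = adj(I−A)_12 / det(I−A) = 0.20 / 0.3600.
Δx_1 = 0.20 × (+30) / 0.3600 = 6.00 / 0.3600 ≈ 16.7.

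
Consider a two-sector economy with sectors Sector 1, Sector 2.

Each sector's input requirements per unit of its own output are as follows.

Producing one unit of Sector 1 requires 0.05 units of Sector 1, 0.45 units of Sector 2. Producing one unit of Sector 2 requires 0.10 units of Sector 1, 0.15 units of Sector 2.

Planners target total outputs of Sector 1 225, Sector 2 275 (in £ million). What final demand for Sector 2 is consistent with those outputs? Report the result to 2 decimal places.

d_2 = 132.50

I − A =
  [   0.95    -0.10]
  [  -0.45     0.85]
d = (I − A) x:
  d_1 = (+0.95)·225 + (-0.10)·275 = 186.25
  d_2 = (-0.45)·225 + (+0.85)·275 = 132.50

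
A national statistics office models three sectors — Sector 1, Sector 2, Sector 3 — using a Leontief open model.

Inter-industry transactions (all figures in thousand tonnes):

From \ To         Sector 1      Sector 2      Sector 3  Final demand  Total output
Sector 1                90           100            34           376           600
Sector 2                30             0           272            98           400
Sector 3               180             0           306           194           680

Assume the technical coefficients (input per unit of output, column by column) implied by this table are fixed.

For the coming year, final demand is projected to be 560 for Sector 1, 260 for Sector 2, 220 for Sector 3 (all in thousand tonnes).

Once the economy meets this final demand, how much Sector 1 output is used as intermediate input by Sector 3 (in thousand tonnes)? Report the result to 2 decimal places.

z_13 = 44.72

Technical coefficients a_ij = z_ij / X_j:
  a_11 = 90/600 = 0.15, a_21 = 30/600 = 0.05, a_31 = 180/600 = 0.30
  a_12 = 100/400 = 0.25, a_22 = 0/400 = 0.00, a_32 = 0/400 = 0.00
  a_13 = 34/680 = 0.05, a_23 = 272/680 = 0.40, a_33 = 306/680 = 0.45
I − A =
  [   0.85    -0.25    -0.05]
  [  -0.05     1.00    -0.40]
  [  -0.30     0.00     0.55]
Cofactors of I−A, C_ij = (−1)^(i+j)·(minor ij) (rows/columns in the sector order above):
  C_11 = (1.00)(0.55) − (-0.40)(0.00) = 0.5500
  C_12 = −[(-0.05)(0.55) − (-0.40)(-0.30)] = 0.1475
  C_13 = (-0.05)(0.00) − (1.00)(-0.30) = 0.3000
  C_21 = −[(-0.25)(0.55) − (-0.05)(0.00)] = 0.1375
  C_22 = (0.85)(0.55) − (-0.05)(-0.30) = 0.4525
  C_23 = −[(0.85)(0.00) − (-0.25)(-0.30)] = 0.0750
  C_31 = (-0.25)(-0.40) − (-0.05)(1.00) = 0.1500
  C_32 = −[(0.85)(-0.40) − (-0.05)(-0.05)] = 0.3425
  C_33 = (0.85)(1.00) − (-0.25)(-0.05) = 0.8375
det(I−A) = Σ_j (I−A)_1j·C_1j = (0.85)(0.5500) + (-0.25)(0.1475) + (-0.05)(0.3000) = 0.415625
adj(I−A) = Cᵀ =
  [ 0.5500   0.1375   0.1500]
  [ 0.1475   0.4525   0.3425]
  [ 0.3000   0.0750   0.8375]
(I − A)⁻¹ = adj(I−A) / det(I−A) ≈
  [   1.3233     0.3308     0.3609]
  [   0.3549     1.0887     0.8241]
  [   0.7218     0.1805     2.0150]
First solve x = (I − A)⁻¹ d = adj(I−A)·d / det(I−A); in particular x_3 = (0.3000·560 + 0.0750·260 + 0.8375·220) / 0.415625 = 371.75 / 0.415625 ≈ 894.4361.
Intermediate flow from 1 to 3: z_13 = a_13 · x_3 = 0.05 × 371.75 / 0.415625 = 18.5875 / 0.415625 ≈ 44.72.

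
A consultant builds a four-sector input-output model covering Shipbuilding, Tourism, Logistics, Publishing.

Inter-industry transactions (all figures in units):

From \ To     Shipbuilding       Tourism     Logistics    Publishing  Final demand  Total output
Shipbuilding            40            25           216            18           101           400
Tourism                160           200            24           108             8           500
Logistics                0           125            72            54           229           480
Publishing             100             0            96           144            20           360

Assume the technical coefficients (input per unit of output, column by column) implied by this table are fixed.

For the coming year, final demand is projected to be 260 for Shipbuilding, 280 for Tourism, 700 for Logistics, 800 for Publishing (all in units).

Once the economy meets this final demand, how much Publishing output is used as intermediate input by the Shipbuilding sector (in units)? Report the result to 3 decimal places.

Technical coefficients a_ij = z_ij / X_j:
  a_SS = 40/400 = 0.10, a_TS = 160/400 = 0.40, a_LS = 0/400 = 0.00, a_PS = 100/400 = 0.25
  a_ST = 25/500 = 0.05, a_TT = 200/500 = 0.40, a_LT = 125/500 = 0.25, a_PT = 0/500 = 0.00
  a_SL = 216/480 = 0.45, a_TL = 24/480 = 0.05, a_LL = 72/480 = 0.15, a_PL = 96/480 = 0.20
  a_SP = 18/360 = 0.05, a_TP = 108/360 = 0.30, a_LP = 54/360 = 0.15, a_PP = 144/360 = 0.40
I − A =
  [   0.90    -0.05    -0.45    -0.05]
  [  -0.40     0.60    -0.05    -0.30]
  [   0.00    -0.25     0.85    -0.15]
  [  -0.25     0.00    -0.20     0.60]
Compute the cofactors C_ij = (−1)^(i+j)·(3×3 minor ij) of I−A; the adjugate is their transpose:
adj(I−A) = Cᵀ =
  [ 0.265500   0.094000   0.172500   0.112250]
  [ 0.257625   0.404500   0.226125   0.280250]
  [ 0.101250   0.133750   0.300750   0.150500]
  [ 0.144375   0.083750   0.172125   0.385750]
det(I−A) = Σ_j (I−A)_1j·C_1j = (0.90)(0.265500) + (-0.05)(0.257625) + (-0.45)(0.101250) + (-0.05)(0.144375) = 0.1732875
(I − A)⁻¹ = adj(I−A) / det(I−A) ≈
  [   1.5321     0.5425     0.9955     0.6478]
  [   1.4867     2.3343     1.3049     1.6173]
  [   0.5843     0.7718     1.7356     0.8685]
  [   0.8332     0.4833     0.9933     2.2261]
First solve x = (I − A)⁻¹ d = adj(I−A)·d / det(I−A); in particular x_S = (0.265500·260 + 0.094000·280 + 0.172500·700 + 0.112250·800) / 0.1732875 = 305.90 / 0.1732875 ≈ 1765.27447.
Intermediate flow from P to S: z_PS = a_PS · x_S = 0.25 × 305.90 / 0.1732875 = 76.475 / 0.1732875 ≈ 441.319.

z_PS = 441.319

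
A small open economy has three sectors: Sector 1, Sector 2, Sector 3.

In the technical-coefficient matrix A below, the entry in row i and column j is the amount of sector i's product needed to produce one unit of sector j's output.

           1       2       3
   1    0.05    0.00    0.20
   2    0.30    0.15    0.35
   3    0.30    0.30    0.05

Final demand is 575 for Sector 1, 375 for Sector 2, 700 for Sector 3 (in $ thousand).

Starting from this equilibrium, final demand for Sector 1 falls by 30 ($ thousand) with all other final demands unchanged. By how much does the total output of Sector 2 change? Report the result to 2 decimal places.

I − A =
  [   0.95     0.00    -0.20]
  [  -0.30     0.85    -0.35]
  [  -0.30    -0.30     0.95]
Cofactors of I−A, C_ij = (−1)^(i+j)·(minor ij) (rows/columns in the sector order above):
  C_11 = (0.85)(0.95) − (-0.35)(-0.30) = 0.7025
  C_12 = −[(-0.30)(0.95) − (-0.35)(-0.30)] = 0.3900
  C_13 = (-0.30)(-0.30) − (0.85)(-0.30) = 0.3450
  C_21 = −[(0.00)(0.95) − (-0.20)(-0.30)] = 0.0600
  C_22 = (0.95)(0.95) − (-0.20)(-0.30) = 0.8425
  C_23 = −[(0.95)(-0.30) − (0.00)(-0.30)] = 0.2850
  C_31 = (0.00)(-0.35) − (-0.20)(0.85) = 0.1700
  C_32 = −[(0.95)(-0.35) − (-0.20)(-0.30)] = 0.3925
  C_33 = (0.95)(0.85) − (0.00)(-0.30) = 0.8075
det(I−A) = Σ_j (I−A)_1j·C_1j = (0.95)(0.7025) + (0.00)(0.3900) + (-0.20)(0.3450) = 0.598375
adj(I−A) = Cᵀ =
  [ 0.7025   0.0600   0.1700]
  [ 0.3900   0.8425   0.3925]
  [ 0.3450   0.2850   0.8075]
(I − A)⁻¹ = adj(I−A) / det(I−A) ≈
  [   1.1740     0.1003     0.2841]
  [   0.6518     1.4080     0.6559]
  [   0.5766     0.4763     1.3495]
Δx = (I − A)⁻¹ Δd with Δd having -30 in the Sector 1 component and 0 elsewhere.
So Δx_2 = L_21 · (-30), where L_21 = adj(I−A)_21 / det(I−A) = 0.3900 / 0.598375.
Δx_2 = 0.3900 × (-30) / 0.598375 = -11.70 / 0.598375 ≈ -19.55.

Δx_2 = -19.55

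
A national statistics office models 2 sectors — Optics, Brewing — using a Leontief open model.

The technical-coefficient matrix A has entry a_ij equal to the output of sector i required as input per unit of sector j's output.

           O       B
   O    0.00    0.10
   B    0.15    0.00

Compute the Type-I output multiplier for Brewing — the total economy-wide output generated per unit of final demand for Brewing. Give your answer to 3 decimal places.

I − A =
  [   1.00    -0.10]
  [  -0.15     1.00]
det(I−A) = (1.00)(1.00) − (-0.10)(-0.15) = 0.9850
adj(I−A) = [[1.00, 0.10], [0.15, 1.00]]
(I − A)⁻¹ = adj(I−A) / det(I−A) ≈
  [   1.0152     0.1015]
  [   0.1523     1.0152]
The output multiplier for sector j is the column-j sum of the Leontief inverse (I − A)⁻¹ = adj(I−A) / det(I−A).
Column B of adj(I−A): (0.10, 1.00); det(I−A) = 0.9850.
m_B = (0.10 + 1.00) / 0.9850 = 1.10 / 0.9850 ≈ 1.117.

m_B = 1.117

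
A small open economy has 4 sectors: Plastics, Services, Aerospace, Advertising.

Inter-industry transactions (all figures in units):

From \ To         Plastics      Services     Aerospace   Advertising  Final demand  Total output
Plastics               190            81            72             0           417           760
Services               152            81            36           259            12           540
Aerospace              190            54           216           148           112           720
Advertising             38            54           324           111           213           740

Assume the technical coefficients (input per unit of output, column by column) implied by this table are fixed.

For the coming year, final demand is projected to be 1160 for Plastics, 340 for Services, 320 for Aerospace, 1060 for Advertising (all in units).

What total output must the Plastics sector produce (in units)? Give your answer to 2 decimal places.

Technical coefficients a_ij = z_ij / X_j:
  a_11 = 190/760 = 0.25, a_21 = 152/760 = 0.20, a_31 = 190/760 = 0.25, a_41 = 38/760 = 0.05
  a_12 = 81/540 = 0.15, a_22 = 81/540 = 0.15, a_32 = 54/540 = 0.10, a_42 = 54/540 = 0.10
  a_13 = 72/720 = 0.10, a_23 = 36/720 = 0.05, a_33 = 216/720 = 0.30, a_43 = 324/720 = 0.45
  a_14 = 0/740 = 0.00, a_24 = 259/740 = 0.35, a_34 = 148/740 = 0.20, a_44 = 111/740 = 0.15
I − A =
  [   0.75    -0.15    -0.10     0.00]
  [  -0.20     0.85    -0.05    -0.35]
  [  -0.25    -0.10     0.70    -0.20]
  [  -0.05    -0.10    -0.45     0.85]
Compute the cofactors C_ij = (−1)^(i+j)·(3×3 minor ij) of I−A; the adjugate is their transpose:
adj(I−A) = Cᵀ =
  [ 0.383750   0.086250   0.098750   0.058750]
  [ 0.163750   0.356500   0.168750   0.186500]
  [ 0.203125   0.112125   0.487500   0.160875]
  [ 0.149375   0.106375   0.283750   0.396375]
det(I−A) = Σ_j (I−A)_1j·C_1j = (0.75)(0.383750) + (-0.15)(0.163750) + (-0.10)(0.203125) + (0.00)(0.149375) = 0.2429375
(I − A)⁻¹ = adj(I−A) / det(I−A) ≈
  [   1.5796     0.3550     0.4065     0.2418]
  [   0.6740     1.4675     0.6946     0.7677]
  [   0.8361     0.4615     2.0067     0.6622]
  [   0.6149     0.4379     1.1680     1.6316]
x = (I − A)⁻¹ d = adj(I−A)·d / det(I−A), with det(I−A) = 0.2429375:
  x_1 = (0.383750·1160 + 0.086250·340 + 0.098750·320 + 0.058750·1060) / 0.2429375 = 568.35 / 0.2429375 ≈ 2339.49
  x_2 = (0.163750·1160 + 0.356500·340 + 0.168750·320 + 0.186500·1060) / 0.2429375 = 562.85 / 0.2429375 ≈ 2316.85
  x_3 = (0.203125·1160 + 0.112125·340 + 0.487500·320 + 0.160875·1060) / 0.2429375 = 600.275 / 0.2429375 ≈ 2470.90
  x_4 = (0.149375·1160 + 0.106375·340 + 0.283750·320 + 0.396375·1060) / 0.2429375 = 720.40 / 0.2429375 ≈ 2965.37

x_1 = 2339.49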